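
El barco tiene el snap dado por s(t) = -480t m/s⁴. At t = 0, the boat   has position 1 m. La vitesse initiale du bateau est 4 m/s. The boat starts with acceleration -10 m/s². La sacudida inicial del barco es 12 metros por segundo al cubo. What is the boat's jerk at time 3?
To solve this, we need to take 1 integral of our snap equation s(t) = -480·t. Taking ∫s(t)dt and applying j(0) = 12, we find j(t) = 12 - 240·t^2. Using j(t) = 12 - 240·t^2 and substituting t = 3, we find j = -2148.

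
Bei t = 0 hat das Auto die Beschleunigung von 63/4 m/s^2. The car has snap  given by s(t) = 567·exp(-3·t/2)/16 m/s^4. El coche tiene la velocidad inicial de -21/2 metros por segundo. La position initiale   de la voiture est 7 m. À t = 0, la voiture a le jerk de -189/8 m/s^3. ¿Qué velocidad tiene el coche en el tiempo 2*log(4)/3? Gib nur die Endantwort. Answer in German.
Bei t = 2*log(4)/3, v = -21/8.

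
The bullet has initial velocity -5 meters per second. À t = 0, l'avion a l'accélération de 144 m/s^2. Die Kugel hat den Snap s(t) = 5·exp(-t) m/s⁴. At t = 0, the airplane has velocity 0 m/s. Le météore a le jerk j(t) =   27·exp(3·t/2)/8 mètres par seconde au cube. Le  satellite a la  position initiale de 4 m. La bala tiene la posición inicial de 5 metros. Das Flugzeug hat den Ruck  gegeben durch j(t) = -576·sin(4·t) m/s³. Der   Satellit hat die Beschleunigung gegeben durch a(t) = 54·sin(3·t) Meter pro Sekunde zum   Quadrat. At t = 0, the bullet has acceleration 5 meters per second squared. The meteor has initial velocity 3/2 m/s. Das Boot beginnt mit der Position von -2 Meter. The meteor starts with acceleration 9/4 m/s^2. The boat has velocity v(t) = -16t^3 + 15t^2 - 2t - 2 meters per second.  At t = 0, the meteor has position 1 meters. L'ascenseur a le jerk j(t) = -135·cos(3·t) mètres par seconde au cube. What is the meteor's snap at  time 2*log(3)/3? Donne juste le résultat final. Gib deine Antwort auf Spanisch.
La respuesta es 243/16.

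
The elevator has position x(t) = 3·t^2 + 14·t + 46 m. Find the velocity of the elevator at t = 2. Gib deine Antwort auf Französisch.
Pour résoudre ceci, nous devons prendre 1 dérivée de notre équation de la position x(t) = 3·t^2 + 14·t + 46. La dérivée de la position donne la vitesse: v(t) = 6·t + 14. En utilisant v(t) = 6·t + 14 et en substituant t = 2, nous trouvons v = 26.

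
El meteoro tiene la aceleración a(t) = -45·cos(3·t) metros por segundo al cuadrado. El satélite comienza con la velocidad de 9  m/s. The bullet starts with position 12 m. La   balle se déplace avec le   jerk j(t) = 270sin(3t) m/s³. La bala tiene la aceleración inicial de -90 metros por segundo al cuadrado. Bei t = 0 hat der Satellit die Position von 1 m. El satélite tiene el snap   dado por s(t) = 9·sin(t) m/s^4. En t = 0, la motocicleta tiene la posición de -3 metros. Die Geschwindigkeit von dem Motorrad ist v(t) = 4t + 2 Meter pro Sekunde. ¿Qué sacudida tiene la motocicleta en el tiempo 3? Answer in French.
Nous devons dériver notre équation de la vitesse v(t) = 4·t + 2 2 fois. En dérivant la vitesse, nous obtenons l'accélération: a(t) = 4. La dérivée de l'accélération donne le jerk: j(t) = 0. De l'équation du jerk j(t) = 0, nous substituons t = 3 pour obtenir j = 0.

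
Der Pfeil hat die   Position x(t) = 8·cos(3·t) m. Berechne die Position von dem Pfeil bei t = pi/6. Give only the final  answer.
Die Antwort ist 0.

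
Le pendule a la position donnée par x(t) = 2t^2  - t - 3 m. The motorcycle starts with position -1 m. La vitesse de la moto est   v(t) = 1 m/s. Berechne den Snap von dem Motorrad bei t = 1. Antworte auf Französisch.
En partant de la vitesse v(t) = 1, nous prenons 3 dérivées. En dérivant la vitesse, nous obtenons l'accélération: a(t) = 0. En dérivant l'accélération, nous obtenons le jerk: j(t) = 0. La dérivée du jerk donne le snap: s(t) = 0. En utilisant s(t) = 0 et en substituant t = 1, nous trouvons s = 0.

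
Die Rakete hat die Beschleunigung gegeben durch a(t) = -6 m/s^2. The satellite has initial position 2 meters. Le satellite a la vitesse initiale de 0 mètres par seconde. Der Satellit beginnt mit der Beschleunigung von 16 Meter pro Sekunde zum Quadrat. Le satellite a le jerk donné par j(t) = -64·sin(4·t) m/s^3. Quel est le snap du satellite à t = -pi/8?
Nous devons dériver notre équation du jerk j(t) = -64·sin(4·t) 1 fois. La dérivée du jerk donne le snap: s(t) = -256·cos(4·t). De l'équation du snap s(t) = -256·cos(4·t), nous substituons t = -pi/8 pour obtenir s = 0.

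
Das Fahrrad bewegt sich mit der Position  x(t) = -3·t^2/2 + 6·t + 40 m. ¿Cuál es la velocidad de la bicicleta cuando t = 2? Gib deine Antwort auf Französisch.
Nous devons dériver notre équation de la position x(t) = -3·t^2/2 + 6·t + 40 1 fois. En prenant d/dt de x(t), nous trouvons v(t) = 6 - 3·t. De l'équation de la vitesse v(t) = 6 - 3·t, nous substituons t = 2 pour obtenir v = 0.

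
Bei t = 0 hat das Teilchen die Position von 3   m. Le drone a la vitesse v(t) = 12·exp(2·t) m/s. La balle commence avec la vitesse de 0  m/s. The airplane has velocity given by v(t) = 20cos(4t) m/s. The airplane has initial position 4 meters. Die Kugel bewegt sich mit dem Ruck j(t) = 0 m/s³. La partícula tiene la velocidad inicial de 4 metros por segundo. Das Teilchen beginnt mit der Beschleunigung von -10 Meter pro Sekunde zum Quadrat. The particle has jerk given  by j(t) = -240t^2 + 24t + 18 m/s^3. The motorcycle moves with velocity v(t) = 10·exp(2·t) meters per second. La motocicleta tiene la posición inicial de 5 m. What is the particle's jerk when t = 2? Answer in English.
We have jerk j(t) = -240·t^2 + 24·t + 18. Substituting t = 2: j(2) = -894.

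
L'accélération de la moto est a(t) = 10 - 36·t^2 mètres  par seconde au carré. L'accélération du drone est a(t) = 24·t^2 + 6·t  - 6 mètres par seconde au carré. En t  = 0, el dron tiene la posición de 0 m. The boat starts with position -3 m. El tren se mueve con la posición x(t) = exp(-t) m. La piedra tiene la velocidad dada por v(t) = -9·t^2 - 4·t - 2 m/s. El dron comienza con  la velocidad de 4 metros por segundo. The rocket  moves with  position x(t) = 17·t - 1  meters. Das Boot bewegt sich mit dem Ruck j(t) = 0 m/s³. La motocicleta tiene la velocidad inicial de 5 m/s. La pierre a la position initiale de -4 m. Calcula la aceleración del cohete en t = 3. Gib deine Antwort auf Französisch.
En partant de la position x(t) = 17·t - 1, nous prenons 2 dérivées. En prenant d/dt de x(t), nous trouvons v(t) = 17. La dérivée de la vitesse donne l'accélération: a(t) = 0. De l'équation de l'accélération a(t) = 0, nous substituons t = 3 pour obtenir a = 0.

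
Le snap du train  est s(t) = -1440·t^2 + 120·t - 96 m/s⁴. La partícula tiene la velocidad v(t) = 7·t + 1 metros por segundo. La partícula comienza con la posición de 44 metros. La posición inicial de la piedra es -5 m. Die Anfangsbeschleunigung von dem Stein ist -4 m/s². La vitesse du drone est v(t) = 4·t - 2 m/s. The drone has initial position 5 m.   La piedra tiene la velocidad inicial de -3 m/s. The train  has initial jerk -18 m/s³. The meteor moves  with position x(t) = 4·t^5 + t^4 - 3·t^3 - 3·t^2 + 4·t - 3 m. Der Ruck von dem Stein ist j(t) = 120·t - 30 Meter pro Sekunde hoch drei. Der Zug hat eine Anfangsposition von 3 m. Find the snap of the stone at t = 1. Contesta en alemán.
Um dies zu lösen, müssen wir 1 Ableitung unserer Gleichung für den Ruck j(t) = 120·t - 30 nehmen. Durch Ableiten von dem Ruck erhalten wir den Snap: s(t) = 120. Wir haben den Snap s(t) = 120. Durch Einsetzen von t = 1: s(1) = 120.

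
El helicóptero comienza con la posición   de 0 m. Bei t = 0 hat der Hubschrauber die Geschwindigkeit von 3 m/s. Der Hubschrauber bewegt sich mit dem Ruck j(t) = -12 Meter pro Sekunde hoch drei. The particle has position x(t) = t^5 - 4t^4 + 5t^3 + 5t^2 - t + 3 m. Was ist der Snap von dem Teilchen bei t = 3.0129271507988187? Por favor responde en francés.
Pour résoudre ceci, nous devons prendre 4 dérivées de notre équation de la position x(t) = t^5 - 4·t^4 + 5·t^3 + 5·t^2 - t + 3. La dérivée de la position donne la vitesse: v(t) = 5·t^4 - 16·t^3 + 15·t^2 + 10·t - 1. La dérivée de la vitesse donne l'accélération: a(t) = 20·t^3 - 48·t^2 + 30·t + 10. En prenant d/dt de a(t), nous trouvons j(t) = 60·t^2 - 96·t + 30. La dérivée du jerk donne le snap: s(t) = 120·t - 96. Nous avons le snap s(t) = 120·t - 96. En substituant t = 3.0129271507988187: s(3.0129271507988187) = 265.551258095858.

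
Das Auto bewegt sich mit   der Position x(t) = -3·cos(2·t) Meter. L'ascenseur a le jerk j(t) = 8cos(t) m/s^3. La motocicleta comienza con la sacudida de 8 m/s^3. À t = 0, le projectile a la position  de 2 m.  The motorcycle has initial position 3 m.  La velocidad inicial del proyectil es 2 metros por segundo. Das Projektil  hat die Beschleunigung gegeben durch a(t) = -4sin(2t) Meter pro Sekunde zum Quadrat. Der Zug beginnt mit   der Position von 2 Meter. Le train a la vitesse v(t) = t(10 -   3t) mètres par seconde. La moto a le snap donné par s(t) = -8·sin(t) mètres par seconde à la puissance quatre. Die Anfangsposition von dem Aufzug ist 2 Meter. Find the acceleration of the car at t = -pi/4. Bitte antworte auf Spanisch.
Para resolver esto, necesitamos tomar 2 derivadas de nuestra ecuación de la posición x(t) = -3·cos(2·t). Derivando la posición, obtenemos la velocidad: v(t) = 6·sin(2·t). Derivando la velocidad, obtenemos la aceleración: a(t) = 12·cos(2·t). Tenemos la aceleración a(t) = 12·cos(2·t). Sustituyendo t = -pi/4: a(-pi/4) = 0.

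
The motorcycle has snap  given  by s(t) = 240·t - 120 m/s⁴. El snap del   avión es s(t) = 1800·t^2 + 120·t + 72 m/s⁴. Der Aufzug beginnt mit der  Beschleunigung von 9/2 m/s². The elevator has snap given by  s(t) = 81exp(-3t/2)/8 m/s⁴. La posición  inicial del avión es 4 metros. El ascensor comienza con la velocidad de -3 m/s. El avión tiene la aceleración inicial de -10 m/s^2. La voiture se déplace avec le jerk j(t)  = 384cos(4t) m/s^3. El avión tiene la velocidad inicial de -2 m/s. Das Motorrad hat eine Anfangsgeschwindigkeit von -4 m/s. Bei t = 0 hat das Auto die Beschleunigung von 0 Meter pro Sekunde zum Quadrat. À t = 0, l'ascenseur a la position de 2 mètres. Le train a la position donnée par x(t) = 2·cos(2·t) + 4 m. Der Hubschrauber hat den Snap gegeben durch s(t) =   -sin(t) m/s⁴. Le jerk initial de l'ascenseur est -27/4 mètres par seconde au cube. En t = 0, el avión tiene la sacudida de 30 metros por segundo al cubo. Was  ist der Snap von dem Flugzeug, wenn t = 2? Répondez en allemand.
Aus der Gleichung für den Snap s(t) = 1800·t^2 + 120·t + 72, setzen wir t = 2 ein und erhalten s = 7512.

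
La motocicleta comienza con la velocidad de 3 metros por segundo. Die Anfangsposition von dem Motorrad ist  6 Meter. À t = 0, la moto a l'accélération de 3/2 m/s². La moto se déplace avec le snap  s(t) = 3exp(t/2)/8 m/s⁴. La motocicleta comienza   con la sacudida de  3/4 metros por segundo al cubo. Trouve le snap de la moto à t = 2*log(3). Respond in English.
We have snap s(t) = 3·exp(t/2)/8. Substituting t = 2*log(3): s(2*log(3)) = 9/8.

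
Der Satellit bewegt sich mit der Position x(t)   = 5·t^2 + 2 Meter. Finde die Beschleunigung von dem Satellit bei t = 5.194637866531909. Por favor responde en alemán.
Wir müssen unsere Gleichung für die Position x(t) = 5·t^2 + 2 2-mal ableiten. Durch Ableiten von der Position erhalten wir die Geschwindigkeit: v(t) = 10·t. Mit d/dt von v(t) finden wir a(t) = 10. Aus der Gleichung für die Beschleunigung a(t) = 10, setzen wir t = 5.194637866531909 ein und erhalten a = 10.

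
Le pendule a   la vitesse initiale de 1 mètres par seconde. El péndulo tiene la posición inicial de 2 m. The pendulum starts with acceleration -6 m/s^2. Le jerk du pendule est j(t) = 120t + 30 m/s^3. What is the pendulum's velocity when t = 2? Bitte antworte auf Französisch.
Pour résoudre ceci, nous devons prendre 2 intégrales de notre équation du jerk j(t) = 120·t + 30. En intégrant le jerk et en utilisant la condition initiale a(0) = -6, nous obtenons a(t) = 60·t^2 + 30·t - 6. En intégrant l'accélération et en utilisant la condition initiale v(0) = 1, nous obtenons v(t) = 20·t^3 + 15·t^2 - 6·t + 1. De l'équation de la vitesse v(t) = 20·t^3 + 15·t^2 - 6·t + 1, nous substituons t = 2 pour obtenir v = 209.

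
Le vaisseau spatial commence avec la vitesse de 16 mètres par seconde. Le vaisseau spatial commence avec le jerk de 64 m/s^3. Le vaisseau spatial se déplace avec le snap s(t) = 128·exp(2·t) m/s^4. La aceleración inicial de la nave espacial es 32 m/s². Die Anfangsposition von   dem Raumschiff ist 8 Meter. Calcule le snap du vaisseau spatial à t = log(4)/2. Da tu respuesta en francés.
De l'équation du snap s(t) = 128·exp(2·t), nous substituons t = log(4)/2 pour obtenir s = 512.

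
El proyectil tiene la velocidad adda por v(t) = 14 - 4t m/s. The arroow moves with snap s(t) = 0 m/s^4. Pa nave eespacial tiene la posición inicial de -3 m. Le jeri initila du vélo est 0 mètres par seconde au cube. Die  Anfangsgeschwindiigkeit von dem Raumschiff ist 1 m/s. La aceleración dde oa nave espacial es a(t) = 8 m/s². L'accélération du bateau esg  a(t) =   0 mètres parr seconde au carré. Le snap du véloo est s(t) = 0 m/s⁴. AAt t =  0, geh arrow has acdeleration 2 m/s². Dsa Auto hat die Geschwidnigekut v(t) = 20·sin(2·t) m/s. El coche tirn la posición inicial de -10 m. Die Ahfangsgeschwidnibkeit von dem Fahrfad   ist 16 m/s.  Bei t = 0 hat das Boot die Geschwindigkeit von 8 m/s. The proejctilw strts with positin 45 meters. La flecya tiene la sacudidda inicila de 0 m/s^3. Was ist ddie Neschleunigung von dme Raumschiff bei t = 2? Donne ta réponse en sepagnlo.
De la ecuación de la aceleración a(t) = 8, sustituimos t = 2 para obtener a = 8.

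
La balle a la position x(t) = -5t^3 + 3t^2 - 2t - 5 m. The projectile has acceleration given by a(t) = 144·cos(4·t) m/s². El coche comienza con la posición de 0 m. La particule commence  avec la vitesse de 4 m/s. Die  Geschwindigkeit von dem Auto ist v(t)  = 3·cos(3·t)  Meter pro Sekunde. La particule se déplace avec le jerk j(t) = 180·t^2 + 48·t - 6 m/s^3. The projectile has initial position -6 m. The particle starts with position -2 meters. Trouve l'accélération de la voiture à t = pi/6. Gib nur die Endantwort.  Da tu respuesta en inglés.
The acceleration at t = pi/6 is a = -9.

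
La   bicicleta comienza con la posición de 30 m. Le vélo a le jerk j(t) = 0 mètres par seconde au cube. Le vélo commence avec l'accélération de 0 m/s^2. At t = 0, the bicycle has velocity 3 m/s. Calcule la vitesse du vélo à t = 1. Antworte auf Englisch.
We must find the integral of our jerk equation j(t) = 0 2 times. Finding the integral of j(t) and using a(0) = 0: a(t) = 0. The antiderivative of acceleration, with v(0) = 3, gives velocity: v(t) = 3. We have velocity v(t) = 3. Substituting t = 1: v(1) = 3.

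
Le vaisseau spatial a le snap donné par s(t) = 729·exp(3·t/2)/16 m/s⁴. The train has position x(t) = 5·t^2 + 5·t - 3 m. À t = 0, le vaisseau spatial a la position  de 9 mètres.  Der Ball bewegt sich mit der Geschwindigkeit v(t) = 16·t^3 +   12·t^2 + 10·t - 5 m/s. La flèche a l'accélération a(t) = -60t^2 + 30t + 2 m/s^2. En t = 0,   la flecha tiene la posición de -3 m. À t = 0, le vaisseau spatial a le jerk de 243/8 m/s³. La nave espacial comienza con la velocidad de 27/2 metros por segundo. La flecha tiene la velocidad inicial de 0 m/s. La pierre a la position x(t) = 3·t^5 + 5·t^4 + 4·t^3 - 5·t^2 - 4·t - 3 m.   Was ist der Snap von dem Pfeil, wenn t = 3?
Ausgehend von der Beschleunigung a(t) = -60·t^2 + 30·t + 2, nehmen wir 2 Ableitungen. Mit d/dt von a(t) finden wir j(t) = 30 - 120·t. Mit d/dt von j(t) finden wir s(t) = -120. Aus der Gleichung für den Snap s(t) = -120, setzen wir t = 3 ein und erhalten s = -120.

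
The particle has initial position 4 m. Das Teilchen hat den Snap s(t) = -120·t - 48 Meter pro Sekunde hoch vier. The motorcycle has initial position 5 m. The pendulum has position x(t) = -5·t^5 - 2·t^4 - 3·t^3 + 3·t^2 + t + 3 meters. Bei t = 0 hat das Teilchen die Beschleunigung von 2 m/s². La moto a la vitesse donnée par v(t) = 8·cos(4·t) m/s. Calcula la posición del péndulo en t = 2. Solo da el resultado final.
x(2) = -199.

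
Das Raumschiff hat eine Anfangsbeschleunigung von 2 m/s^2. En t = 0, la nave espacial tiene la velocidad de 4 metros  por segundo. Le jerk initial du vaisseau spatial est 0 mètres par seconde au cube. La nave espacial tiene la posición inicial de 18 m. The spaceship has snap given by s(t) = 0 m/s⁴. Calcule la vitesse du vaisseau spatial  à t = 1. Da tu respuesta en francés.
Nous devons trouver la primitive de notre équation du snap s(t) = 0 3 fois. En intégrant le snap et en utilisant la condition initiale j(0) = 0, nous obtenons j(t) = 0. La primitive du jerk, avec a(0) = 2, donne l'accélération: a(t) = 2. La primitive de l'accélération est la vitesse. En utilisant v(0) = 4, nous obtenons v(t) = 2·t + 4. De l'équation de la vitesse v(t) = 2·t + 4, nous substituons t = 1 pour obtenir v = 6.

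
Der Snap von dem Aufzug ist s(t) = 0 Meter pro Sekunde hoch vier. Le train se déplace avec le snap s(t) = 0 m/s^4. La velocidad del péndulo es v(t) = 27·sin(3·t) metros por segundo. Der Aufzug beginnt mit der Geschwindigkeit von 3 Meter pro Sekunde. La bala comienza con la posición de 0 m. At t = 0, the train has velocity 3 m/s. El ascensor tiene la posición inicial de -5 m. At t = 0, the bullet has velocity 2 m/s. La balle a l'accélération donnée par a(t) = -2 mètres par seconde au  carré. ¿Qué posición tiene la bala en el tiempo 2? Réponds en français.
Nous devons intégrer notre équation de l'accélération a(t) = -2 2 fois. En intégrant l'accélération et en utilisant la condition initiale v(0) = 2, nous obtenons v(t) = 2 - 2·t. En prenant ∫v(t)dt et en appliquant x(0) = 0, nous trouvons x(t) = -t^2 + 2·t. Nous avons la position x(t) = -t^2 + 2·t. En substituant t = 2: x(2) = 0.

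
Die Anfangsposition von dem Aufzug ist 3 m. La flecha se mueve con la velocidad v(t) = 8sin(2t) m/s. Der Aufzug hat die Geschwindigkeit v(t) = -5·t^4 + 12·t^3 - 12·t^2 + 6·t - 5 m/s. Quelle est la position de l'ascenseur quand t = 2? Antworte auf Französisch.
En partant de la vitesse v(t) = -5·t^4 + 12·t^3 - 12·t^2 + 6·t - 5, nous prenons 1 primitive. L'intégrale de la vitesse est la position. En utilisant x(0) = 3, nous obtenons x(t) = -t^5 + 3·t^4 - 4·t^3 + 3·t^2 - 5·t + 3. Nous avons la position x(t) = -t^5 + 3·t^4 - 4·t^3 + 3·t^2 - 5·t + 3. En substituant t = 2: x(2) = -11.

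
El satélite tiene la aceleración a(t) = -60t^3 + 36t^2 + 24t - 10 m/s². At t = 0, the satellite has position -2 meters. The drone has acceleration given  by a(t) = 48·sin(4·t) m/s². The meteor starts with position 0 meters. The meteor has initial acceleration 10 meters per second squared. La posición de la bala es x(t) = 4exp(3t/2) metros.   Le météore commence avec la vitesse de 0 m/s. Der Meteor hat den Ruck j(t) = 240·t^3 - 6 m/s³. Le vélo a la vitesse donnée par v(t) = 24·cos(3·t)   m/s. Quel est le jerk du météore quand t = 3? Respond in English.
We have jerk j(t) = 240·t^3 - 6. Substituting t = 3: j(3) = 6474.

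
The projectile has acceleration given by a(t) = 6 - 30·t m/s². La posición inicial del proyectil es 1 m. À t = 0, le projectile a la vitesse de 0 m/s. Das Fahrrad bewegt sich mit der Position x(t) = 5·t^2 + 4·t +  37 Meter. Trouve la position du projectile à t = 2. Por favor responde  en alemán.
Ausgehend von der Beschleunigung a(t) = 6 - 30·t, nehmen wir 2 Stammfunktionen. Die Stammfunktion von der Beschleunigung, mit v(0) = 0, ergibt die Geschwindigkeit: v(t) = 3·t·(2 - 5·t). Die Stammfunktion von der Geschwindigkeit ist die Position. Mit x(0) = 1 erhalten wir x(t) = -5·t^3 + 3·t^2 + 1. Aus der Gleichung für die Position x(t) = -5·t^3 + 3·t^2 + 1, setzen wir t = 2 ein und erhalten x = -27.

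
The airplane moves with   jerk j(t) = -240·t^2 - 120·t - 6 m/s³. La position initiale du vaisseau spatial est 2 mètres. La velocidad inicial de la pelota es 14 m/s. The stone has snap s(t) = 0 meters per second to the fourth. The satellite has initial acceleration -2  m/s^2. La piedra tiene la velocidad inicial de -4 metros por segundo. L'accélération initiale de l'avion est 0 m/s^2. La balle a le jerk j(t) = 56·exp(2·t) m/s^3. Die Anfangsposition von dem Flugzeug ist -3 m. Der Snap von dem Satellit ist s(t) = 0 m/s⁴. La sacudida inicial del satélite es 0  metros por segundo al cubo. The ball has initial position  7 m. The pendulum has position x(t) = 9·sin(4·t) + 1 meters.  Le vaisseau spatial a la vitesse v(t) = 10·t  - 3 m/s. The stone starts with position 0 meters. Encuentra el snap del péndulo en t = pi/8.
Partiendo de la posición x(t) = 9·sin(4·t) + 1, tomamos 4 derivadas. Tomando d/dt de x(t), encontramos v(t) = 36·cos(4·t). Derivando la velocidad, obtenemos la aceleración: a(t) = -144·sin(4·t). Derivando la aceleración, obtenemos la sacudida: j(t) = -576·cos(4·t). La derivada de la sacudida da el snap: s(t) = 2304·sin(4·t). Usando s(t) = 2304·sin(4·t) y sustituyendo t = pi/8, encontramos s = 2304.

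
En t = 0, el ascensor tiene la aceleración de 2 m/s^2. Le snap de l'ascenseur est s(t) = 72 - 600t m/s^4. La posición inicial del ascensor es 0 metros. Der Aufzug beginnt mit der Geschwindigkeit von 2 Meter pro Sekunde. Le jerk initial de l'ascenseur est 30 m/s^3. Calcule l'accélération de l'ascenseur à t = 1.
Nous devons trouver la primitive de notre équation du snap s(t) = 72 - 600·t 2 fois. En prenant ∫s(t)dt et en appliquant j(0) = 30, nous trouvons j(t) = -300·t^2 + 72·t + 30. La primitive du jerk, avec a(0) = 2, donne l'accélération: a(t) = -100·t^3 + 36·t^2 + 30·t + 2. Nous avons l'accélération a(t) = -100·t^3 + 36·t^2 + 30·t + 2. En substituant t = 1: a(1) = -32.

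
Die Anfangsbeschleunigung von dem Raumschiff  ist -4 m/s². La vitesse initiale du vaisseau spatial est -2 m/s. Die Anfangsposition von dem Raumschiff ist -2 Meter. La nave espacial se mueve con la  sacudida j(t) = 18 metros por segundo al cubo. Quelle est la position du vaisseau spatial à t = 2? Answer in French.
Pour résoudre ceci, nous devons prendre 3 intégrales de notre équation du jerk j(t) = 18. L'intégrale du jerk, avec a(0) = -4, donne l'accélération: a(t) = 18·t - 4. L'intégrale de l'accélération est la vitesse. En utilisant v(0) = -2, nous obtenons v(t) = 9·t^2 - 4·t - 2. En intégrant la vitesse et en utilisant la condition initiale x(0) = -2, nous obtenons x(t) = 3·t^3 - 2·t^2 - 2·t - 2. De l'équation de la position x(t) = 3·t^3 - 2·t^2 - 2·t - 2, nous substituons t = 2 pour obtenir x = 10.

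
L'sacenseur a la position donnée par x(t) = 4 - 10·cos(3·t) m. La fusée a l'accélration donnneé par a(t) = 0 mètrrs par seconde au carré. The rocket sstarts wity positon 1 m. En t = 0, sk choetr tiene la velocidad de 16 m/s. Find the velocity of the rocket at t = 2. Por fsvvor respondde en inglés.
Starting from acceleration a(t) = 0, we take 1 antiderivative. Taking ∫a(t)dt and applying v(0) = 16, we find v(t) = 16. From the given velocity equation v(t) = 16, we substitute t = 2 to get v = 16.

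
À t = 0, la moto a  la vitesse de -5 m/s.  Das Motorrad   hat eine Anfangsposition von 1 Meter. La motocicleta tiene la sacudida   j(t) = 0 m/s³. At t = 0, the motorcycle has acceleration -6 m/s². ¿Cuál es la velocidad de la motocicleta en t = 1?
Partiendo de la sacudida j(t) = 0, tomamos 2 antiderivadas. La antiderivada de la sacudida, con a(0) = -6, da la aceleración: a(t) = -6. Integrando la aceleración y usando la condición inicial v(0) = -5, obtenemos v(t) = -6·t - 5. De la ecuación de la velocidad v(t) = -6·t - 5, sustituimos t = 1 para obtener v = -11.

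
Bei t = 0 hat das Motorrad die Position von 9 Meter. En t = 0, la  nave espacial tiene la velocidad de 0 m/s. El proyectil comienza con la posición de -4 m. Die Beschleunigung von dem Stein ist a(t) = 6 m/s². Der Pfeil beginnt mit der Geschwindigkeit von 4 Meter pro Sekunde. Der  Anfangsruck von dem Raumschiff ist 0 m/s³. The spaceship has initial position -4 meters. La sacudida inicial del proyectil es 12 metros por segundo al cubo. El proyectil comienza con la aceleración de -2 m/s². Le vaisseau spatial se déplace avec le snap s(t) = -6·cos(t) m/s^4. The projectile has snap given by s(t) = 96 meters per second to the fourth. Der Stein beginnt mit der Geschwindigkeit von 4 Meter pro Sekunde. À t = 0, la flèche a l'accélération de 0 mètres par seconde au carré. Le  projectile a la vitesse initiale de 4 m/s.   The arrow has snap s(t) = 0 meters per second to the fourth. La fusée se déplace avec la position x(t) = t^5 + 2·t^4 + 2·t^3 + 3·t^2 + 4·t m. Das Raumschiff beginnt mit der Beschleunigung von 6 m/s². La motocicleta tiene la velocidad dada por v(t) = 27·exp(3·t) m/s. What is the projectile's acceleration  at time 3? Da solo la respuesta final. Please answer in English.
At t = 3, a = 466.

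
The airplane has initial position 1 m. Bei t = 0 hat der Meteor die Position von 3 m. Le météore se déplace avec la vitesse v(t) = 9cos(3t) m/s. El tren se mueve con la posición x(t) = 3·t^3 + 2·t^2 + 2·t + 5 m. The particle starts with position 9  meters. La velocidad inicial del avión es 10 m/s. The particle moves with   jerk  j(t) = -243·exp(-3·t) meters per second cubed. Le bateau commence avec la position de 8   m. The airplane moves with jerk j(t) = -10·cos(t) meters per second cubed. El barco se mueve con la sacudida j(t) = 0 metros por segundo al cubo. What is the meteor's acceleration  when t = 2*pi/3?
Starting from velocity v(t) = 9·cos(3·t), we take 1 derivative. The derivative of velocity gives acceleration: a(t) = -27·sin(3·t). Using a(t) = -27·sin(3·t) and substituting t = 2*pi/3, we find a = 0.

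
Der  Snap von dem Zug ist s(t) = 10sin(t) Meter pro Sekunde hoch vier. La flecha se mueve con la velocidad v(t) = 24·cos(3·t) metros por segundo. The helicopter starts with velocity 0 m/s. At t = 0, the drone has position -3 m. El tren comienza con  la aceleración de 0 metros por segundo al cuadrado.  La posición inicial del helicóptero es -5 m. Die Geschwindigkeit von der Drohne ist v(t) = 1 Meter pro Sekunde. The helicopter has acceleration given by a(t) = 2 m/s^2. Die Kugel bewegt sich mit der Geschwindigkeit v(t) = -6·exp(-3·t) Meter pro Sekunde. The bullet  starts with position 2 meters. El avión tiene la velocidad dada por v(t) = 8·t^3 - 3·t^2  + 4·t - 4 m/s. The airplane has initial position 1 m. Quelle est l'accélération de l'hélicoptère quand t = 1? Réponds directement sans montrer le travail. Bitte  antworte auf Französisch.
L'accélération à t = 1 est a = 2.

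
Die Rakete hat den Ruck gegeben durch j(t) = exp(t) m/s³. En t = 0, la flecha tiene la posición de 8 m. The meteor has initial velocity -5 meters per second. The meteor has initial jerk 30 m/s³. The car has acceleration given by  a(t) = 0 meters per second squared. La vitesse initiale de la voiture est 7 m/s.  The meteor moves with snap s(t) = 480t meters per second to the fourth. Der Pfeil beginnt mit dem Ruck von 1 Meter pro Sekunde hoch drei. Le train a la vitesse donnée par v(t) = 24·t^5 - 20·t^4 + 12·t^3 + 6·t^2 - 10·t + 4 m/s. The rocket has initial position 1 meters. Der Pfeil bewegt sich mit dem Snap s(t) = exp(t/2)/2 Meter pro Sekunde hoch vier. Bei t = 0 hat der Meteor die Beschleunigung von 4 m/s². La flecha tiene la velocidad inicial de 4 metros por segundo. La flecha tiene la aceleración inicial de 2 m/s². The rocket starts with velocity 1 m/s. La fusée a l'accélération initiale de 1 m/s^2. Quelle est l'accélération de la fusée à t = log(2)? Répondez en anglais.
We must find the antiderivative of our jerk equation j(t) = exp(t) 1 time. The antiderivative of jerk is acceleration. Using a(0) = 1, we get a(t) = exp(t). We have acceleration a(t) = exp(t). Substituting t = log(2): a(log(2)) = 2.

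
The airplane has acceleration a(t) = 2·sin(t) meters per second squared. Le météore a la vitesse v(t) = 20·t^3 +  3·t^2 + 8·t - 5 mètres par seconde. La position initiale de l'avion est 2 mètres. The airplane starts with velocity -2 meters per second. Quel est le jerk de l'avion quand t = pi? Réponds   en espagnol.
Para resolver esto, necesitamos tomar 1 derivada de nuestra ecuación de la aceleración a(t) = 2·sin(t). La derivada de la aceleración da la sacudida: j(t) = 2·cos(t). De la ecuación de la sacudida j(t) = 2·cos(t), sustituimos t = pi para obtener j = -2.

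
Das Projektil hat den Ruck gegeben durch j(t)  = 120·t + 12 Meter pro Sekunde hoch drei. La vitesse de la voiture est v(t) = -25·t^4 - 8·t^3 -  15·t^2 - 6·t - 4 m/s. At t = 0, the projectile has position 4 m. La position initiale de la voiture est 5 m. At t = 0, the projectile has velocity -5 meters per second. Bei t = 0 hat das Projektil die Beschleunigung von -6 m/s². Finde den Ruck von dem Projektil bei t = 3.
Aus der Gleichung für den Ruck j(t) = 120·t + 12, setzen wir t = 3 ein und erhalten j = 372.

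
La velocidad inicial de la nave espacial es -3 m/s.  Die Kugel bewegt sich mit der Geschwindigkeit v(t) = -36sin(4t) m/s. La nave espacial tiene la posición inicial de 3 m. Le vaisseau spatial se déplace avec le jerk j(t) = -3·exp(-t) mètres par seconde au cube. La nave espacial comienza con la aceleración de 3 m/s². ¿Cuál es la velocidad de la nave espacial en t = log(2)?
Necesitamos integrar nuestra ecuación de la sacudida j(t) = -3·exp(-t) 2 veces. La integral de la sacudida es la aceleración. Usando a(0) = 3, obtenemos a(t) = 3·exp(-t). Integrando la aceleración y usando la condición inicial v(0) = -3, obtenemos v(t) = -3·exp(-t). Usando v(t) = -3·exp(-t) y sustituyendo t = log(2), encontramos v = -3/2.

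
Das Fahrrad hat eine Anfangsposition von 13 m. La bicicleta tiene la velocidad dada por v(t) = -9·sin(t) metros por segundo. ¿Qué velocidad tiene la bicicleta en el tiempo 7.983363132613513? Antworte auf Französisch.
De l'équation de la vitesse v(t) = -9·sin(t), nous substituons t = 7.983363132613513 pour obtenir v = -8.92477694650794.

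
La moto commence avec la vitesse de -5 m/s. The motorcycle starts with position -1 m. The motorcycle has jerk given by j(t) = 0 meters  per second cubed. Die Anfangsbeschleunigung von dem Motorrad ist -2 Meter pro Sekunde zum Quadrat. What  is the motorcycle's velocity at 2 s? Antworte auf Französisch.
En partant du jerk j(t) = 0, nous prenons 2 intégrales. En intégrant le jerk et en utilisant la condition initiale a(0) = -2, nous obtenons a(t) = -2. La primitive de l'accélération, avec v(0) = -5, donne la vitesse: v(t) = -2·t - 5. De l'équation de la vitesse v(t) = -2·t - 5, nous substituons t = 2 pour obtenir v = -9.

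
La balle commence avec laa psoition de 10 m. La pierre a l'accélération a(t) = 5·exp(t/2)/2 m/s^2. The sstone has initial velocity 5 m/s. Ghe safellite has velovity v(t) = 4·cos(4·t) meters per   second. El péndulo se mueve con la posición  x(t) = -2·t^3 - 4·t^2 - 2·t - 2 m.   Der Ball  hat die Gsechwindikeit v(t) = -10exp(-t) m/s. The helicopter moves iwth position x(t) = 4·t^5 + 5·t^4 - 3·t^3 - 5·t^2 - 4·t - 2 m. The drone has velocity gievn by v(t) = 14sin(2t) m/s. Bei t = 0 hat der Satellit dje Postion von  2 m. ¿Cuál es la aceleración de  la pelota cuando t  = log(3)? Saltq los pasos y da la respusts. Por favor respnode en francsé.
À t = log(3), a = 10/3.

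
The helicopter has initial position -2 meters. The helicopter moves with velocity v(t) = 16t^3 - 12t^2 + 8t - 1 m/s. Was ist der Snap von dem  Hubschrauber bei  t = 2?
Um dies zu lösen, müssen wir 3 Ableitungen unserer Gleichung für die Geschwindigkeit v(t) = 16·t^3 - 12·t^2 + 8·t - 1 nehmen. Durch Ableiten von der Geschwindigkeit erhalten wir die Beschleunigung: a(t) = 48·t^2 - 24·t + 8. Die Ableitung von der Beschleunigung ergibt den Ruck: j(t) = 96·t - 24. Die Ableitung von dem Ruck ergibt den Snap: s(t) = 96. Mit s(t) = 96 und Einsetzen von t = 2, finden wir s = 96.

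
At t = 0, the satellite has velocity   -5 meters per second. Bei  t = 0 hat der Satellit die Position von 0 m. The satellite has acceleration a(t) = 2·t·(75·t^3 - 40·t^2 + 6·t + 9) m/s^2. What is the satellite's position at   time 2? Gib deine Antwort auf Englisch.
We must find the antiderivative of our acceleration equation a(t) = 2·t·(75·t^3 - 40·t^2 + 6·t + 9) 2 times. Finding the antiderivative of a(t) and using v(0) = -5: v(t) = 30·t^5 - 20·t^4 + 4·t^3 + 9·t^2 - 5. Integrating velocity and using the initial condition x(0) = 0, we get x(t) = 5·t^6 - 4·t^5 + t^4 + 3·t^3 - 5·t. Using x(t) = 5·t^6 - 4·t^5 + t^4 + 3·t^3 - 5·t and substituting t = 2, we find x = 222.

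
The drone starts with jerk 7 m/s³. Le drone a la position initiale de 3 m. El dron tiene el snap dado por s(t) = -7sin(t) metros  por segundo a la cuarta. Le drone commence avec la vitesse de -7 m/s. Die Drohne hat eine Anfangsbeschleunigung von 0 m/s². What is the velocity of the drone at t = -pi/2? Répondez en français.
Nous devons intégrer notre équation du snap s(t) = -7·sin(t) 3 fois. En prenant ∫s(t)dt et en appliquant j(0) = 7, nous trouvons j(t) = 7·cos(t). En prenant ∫j(t)dt et en appliquant a(0) = 0, nous trouvons a(t) = 7·sin(t). L'intégrale de l'accélération, avec v(0) = -7, donne la vitesse: v(t) = -7·cos(t). En utilisant v(t) = -7·cos(t) et en substituant t = -pi/2, nous trouvons v = 0.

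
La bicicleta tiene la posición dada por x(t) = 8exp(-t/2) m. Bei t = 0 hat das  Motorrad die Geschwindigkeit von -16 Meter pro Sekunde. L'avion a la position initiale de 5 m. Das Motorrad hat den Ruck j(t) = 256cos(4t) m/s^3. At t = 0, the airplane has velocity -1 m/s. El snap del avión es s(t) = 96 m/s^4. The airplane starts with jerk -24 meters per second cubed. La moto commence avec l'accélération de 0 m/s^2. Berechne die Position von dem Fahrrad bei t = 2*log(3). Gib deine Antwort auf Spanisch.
De la ecuación de la posición x(t) = 8·exp(-t/2), sustituimos t = 2*log(3) para obtener x = 8/3.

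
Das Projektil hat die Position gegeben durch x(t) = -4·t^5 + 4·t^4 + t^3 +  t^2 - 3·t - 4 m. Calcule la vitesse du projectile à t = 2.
Pour résoudre ceci, nous devons prendre 1 dérivée de notre équation de la position x(t) = -4·t^5 + 4·t^4 + t^3 + t^2 - 3·t - 4. En prenant d/dt de x(t), nous trouvons v(t) = -20·t^4 + 16·t^3 + 3·t^2 + 2·t - 3. En utilisant v(t) = -20·t^4 + 16·t^3 + 3·t^2 + 2·t - 3 et en substituant t = 2, nous trouvons v = -179.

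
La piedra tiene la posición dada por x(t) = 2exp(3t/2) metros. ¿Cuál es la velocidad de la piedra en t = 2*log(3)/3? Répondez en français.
Nous devons dériver notre équation de la position x(t) = 2·exp(3·t/2) 1 fois. La dérivée de la position donne la vitesse: v(t) = 3·exp(3·t/2). En utilisant v(t) = 3·exp(3·t/2) et en substituant t = 2*log(3)/3, nous trouvons v = 9.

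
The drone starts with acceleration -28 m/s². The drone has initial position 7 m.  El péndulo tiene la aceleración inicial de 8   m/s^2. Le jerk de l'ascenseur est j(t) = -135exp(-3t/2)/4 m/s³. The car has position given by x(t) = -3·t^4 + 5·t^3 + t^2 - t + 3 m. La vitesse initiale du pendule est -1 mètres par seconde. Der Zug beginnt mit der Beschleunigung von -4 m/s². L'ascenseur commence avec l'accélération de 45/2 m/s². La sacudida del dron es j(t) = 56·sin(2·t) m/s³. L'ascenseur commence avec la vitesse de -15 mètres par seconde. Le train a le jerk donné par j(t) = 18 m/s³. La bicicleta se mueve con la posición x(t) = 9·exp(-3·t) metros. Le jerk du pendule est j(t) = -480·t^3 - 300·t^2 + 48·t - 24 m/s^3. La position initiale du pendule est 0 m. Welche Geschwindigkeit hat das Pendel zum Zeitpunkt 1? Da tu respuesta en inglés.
To solve this, we need to take 2 antiderivatives of our jerk equation j(t) = -480·t^3 - 300·t^2 + 48·t - 24. Taking ∫j(t)dt and applying a(0) = 8, we find a(t) = -120·t^4 - 100·t^3 + 24·t^2 - 24·t + 8. Finding the integral of a(t) and using v(0) = -1: v(t) = -24·t^5 - 25·t^4 + 8·t^3 - 12·t^2 + 8·t - 1. From the given velocity equation v(t) = -24·t^5 - 25·t^4 + 8·t^3 - 12·t^2 + 8·t - 1, we substitute t = 1 to get v = -46.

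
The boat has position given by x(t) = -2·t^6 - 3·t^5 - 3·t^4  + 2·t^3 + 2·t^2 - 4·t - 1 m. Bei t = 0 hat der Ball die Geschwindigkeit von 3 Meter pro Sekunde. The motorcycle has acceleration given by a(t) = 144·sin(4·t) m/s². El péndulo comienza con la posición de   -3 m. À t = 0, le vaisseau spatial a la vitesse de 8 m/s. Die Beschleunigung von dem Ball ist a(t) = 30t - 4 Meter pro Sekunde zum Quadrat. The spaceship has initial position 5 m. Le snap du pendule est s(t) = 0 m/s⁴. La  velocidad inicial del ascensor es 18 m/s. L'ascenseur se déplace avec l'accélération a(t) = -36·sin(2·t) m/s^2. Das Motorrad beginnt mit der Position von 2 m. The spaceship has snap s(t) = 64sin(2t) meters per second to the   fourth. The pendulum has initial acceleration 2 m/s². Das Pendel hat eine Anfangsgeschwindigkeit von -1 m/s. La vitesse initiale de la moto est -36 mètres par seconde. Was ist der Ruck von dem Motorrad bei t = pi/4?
Wir müssen unsere Gleichung für die Beschleunigung a(t) = 144·sin(4·t) 1-mal ableiten. Die Ableitung von der Beschleunigung ergibt den Ruck: j(t) = 576·cos(4·t). Aus der Gleichung für den Ruck j(t) = 576·cos(4·t), setzen wir t = pi/4 ein und erhalten j = -576.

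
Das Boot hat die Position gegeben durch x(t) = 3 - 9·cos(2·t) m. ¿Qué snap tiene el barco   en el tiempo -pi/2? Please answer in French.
En partant de la position x(t) = 3 - 9·cos(2·t), nous prenons 4 dérivées. En prenant d/dt de x(t), nous trouvons v(t) = 18·sin(2·t). En dérivant la vitesse, nous obtenons l'accélération: a(t) = 36·cos(2·t). La dérivée de l'accélération donne le jerk: j(t) = -72·sin(2·t). En dérivant le jerk, nous obtenons le snap: s(t) = -144·cos(2·t). En utilisant s(t) = -144·cos(2·t) et en substituant t = -pi/2, nous trouvons s = 144.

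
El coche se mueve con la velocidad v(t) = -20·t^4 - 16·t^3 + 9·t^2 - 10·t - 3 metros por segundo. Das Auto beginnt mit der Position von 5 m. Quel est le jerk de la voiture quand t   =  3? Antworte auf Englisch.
Starting from velocity v(t) = -20·t^4 - 16·t^3 + 9·t^2 - 10·t - 3, we take 2 derivatives. Taking d/dt of v(t), we find a(t) = -80·t^3 - 48·t^2 + 18·t - 10. Differentiating acceleration, we get jerk: j(t) = -240·t^2 - 96·t + 18. Using j(t) = -240·t^2 - 96·t + 18 and substituting t = 3, we find j = -2430.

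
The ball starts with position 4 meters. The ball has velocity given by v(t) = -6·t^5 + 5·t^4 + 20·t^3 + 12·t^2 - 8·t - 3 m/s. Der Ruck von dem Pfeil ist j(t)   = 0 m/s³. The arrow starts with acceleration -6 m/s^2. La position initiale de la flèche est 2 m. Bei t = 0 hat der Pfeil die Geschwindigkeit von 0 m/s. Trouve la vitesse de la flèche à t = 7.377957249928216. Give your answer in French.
Nous devons intégrer notre équation du jerk j(t) = 0 2 fois. En intégrant le jerk et en utilisant la condition initiale a(0) = -6, nous obtenons a(t) = -6. En intégrant l'accélération et en utilisant la condition initiale v(0) = 0, nous obtenons v(t) = -6·t. De l'équation de la vitesse v(t) = -6·t, nous substituons t = 7.377957249928216 pour obtenir v = -44.2677434995693.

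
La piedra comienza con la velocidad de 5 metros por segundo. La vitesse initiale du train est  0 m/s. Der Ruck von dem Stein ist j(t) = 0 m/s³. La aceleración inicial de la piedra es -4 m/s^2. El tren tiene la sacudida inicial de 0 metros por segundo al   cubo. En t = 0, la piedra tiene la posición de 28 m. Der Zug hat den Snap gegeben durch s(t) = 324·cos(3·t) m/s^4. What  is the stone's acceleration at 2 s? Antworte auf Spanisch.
Para resolver esto, necesitamos tomar 1 antiderivada de nuestra ecuación de la sacudida j(t) = 0. Tomando ∫j(t)dt y aplicando a(0) = -4, encontramos a(t) = -4. Usando a(t) = -4 y sustituyendo t = 2, encontramos a = -4.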